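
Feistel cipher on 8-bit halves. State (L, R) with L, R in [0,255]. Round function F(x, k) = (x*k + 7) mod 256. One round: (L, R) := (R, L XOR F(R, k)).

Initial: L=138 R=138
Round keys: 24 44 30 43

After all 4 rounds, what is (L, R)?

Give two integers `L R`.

Answer: 104 118

Derivation:
Round 1 (k=24): L=138 R=125
Round 2 (k=44): L=125 R=9
Round 3 (k=30): L=9 R=104
Round 4 (k=43): L=104 R=118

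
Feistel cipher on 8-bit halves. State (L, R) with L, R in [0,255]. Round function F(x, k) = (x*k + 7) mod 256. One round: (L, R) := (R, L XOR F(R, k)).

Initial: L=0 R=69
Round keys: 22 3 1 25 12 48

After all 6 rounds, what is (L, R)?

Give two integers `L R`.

Round 1 (k=22): L=69 R=245
Round 2 (k=3): L=245 R=163
Round 3 (k=1): L=163 R=95
Round 4 (k=25): L=95 R=237
Round 5 (k=12): L=237 R=124
Round 6 (k=48): L=124 R=170

Answer: 124 170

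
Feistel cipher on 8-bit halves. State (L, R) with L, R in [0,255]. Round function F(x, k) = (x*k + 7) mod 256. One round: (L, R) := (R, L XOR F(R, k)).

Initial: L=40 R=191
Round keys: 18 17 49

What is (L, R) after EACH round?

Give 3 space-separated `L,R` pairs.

Answer: 191,93 93,139 139,255

Derivation:
Round 1 (k=18): L=191 R=93
Round 2 (k=17): L=93 R=139
Round 3 (k=49): L=139 R=255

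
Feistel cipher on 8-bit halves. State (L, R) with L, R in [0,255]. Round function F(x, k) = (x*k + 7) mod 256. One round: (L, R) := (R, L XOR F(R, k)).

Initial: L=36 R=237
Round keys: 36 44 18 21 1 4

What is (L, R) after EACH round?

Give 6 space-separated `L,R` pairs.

Round 1 (k=36): L=237 R=127
Round 2 (k=44): L=127 R=54
Round 3 (k=18): L=54 R=172
Round 4 (k=21): L=172 R=21
Round 5 (k=1): L=21 R=176
Round 6 (k=4): L=176 R=210

Answer: 237,127 127,54 54,172 172,21 21,176 176,210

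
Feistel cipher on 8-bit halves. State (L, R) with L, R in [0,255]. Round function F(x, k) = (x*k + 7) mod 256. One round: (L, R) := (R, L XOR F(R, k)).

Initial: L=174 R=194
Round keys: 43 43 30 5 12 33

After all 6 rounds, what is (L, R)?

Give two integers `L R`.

Round 1 (k=43): L=194 R=51
Round 2 (k=43): L=51 R=90
Round 3 (k=30): L=90 R=160
Round 4 (k=5): L=160 R=125
Round 5 (k=12): L=125 R=67
Round 6 (k=33): L=67 R=215

Answer: 67 215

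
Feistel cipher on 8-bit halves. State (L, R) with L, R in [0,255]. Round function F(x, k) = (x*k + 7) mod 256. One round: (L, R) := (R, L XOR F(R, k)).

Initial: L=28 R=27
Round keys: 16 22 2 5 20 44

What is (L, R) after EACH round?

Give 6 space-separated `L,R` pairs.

Round 1 (k=16): L=27 R=171
Round 2 (k=22): L=171 R=162
Round 3 (k=2): L=162 R=224
Round 4 (k=5): L=224 R=197
Round 5 (k=20): L=197 R=139
Round 6 (k=44): L=139 R=46

Answer: 27,171 171,162 162,224 224,197 197,139 139,46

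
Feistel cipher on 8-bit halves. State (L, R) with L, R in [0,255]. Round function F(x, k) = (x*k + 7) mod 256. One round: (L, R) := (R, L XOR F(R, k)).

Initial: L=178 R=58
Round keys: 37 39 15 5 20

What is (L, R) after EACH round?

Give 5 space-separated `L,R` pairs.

Round 1 (k=37): L=58 R=219
Round 2 (k=39): L=219 R=94
Round 3 (k=15): L=94 R=82
Round 4 (k=5): L=82 R=255
Round 5 (k=20): L=255 R=161

Answer: 58,219 219,94 94,82 82,255 255,161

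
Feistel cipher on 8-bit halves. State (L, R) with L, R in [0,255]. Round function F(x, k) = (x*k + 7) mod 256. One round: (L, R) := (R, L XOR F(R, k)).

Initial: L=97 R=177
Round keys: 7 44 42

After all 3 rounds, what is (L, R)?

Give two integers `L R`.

Answer: 106 212

Derivation:
Round 1 (k=7): L=177 R=191
Round 2 (k=44): L=191 R=106
Round 3 (k=42): L=106 R=212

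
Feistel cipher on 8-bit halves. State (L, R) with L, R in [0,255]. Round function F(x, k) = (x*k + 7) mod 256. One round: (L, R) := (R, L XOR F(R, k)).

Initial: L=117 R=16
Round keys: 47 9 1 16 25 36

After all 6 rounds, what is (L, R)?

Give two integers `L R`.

Answer: 23 237

Derivation:
Round 1 (k=47): L=16 R=130
Round 2 (k=9): L=130 R=137
Round 3 (k=1): L=137 R=18
Round 4 (k=16): L=18 R=174
Round 5 (k=25): L=174 R=23
Round 6 (k=36): L=23 R=237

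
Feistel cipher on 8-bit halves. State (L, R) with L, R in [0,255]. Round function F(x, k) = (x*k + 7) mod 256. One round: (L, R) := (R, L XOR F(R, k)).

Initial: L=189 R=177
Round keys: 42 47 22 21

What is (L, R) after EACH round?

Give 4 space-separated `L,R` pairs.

Answer: 177,172 172,42 42,15 15,104

Derivation:
Round 1 (k=42): L=177 R=172
Round 2 (k=47): L=172 R=42
Round 3 (k=22): L=42 R=15
Round 4 (k=21): L=15 R=104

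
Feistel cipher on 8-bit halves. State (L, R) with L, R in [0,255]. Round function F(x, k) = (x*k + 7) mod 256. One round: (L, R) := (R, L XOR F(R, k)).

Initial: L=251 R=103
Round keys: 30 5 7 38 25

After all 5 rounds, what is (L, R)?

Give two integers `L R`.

Round 1 (k=30): L=103 R=226
Round 2 (k=5): L=226 R=22
Round 3 (k=7): L=22 R=67
Round 4 (k=38): L=67 R=239
Round 5 (k=25): L=239 R=29

Answer: 239 29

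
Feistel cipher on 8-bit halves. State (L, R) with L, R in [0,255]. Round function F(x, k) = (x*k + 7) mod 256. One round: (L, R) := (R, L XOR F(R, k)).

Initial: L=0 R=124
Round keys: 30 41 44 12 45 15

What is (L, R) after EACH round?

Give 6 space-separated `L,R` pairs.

Round 1 (k=30): L=124 R=143
Round 2 (k=41): L=143 R=146
Round 3 (k=44): L=146 R=144
Round 4 (k=12): L=144 R=85
Round 5 (k=45): L=85 R=104
Round 6 (k=15): L=104 R=74

Answer: 124,143 143,146 146,144 144,85 85,104 104,74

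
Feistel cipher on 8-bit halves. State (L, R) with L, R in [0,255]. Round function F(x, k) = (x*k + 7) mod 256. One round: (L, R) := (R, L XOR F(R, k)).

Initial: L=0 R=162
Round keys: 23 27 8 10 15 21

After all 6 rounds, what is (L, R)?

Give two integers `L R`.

Round 1 (k=23): L=162 R=149
Round 2 (k=27): L=149 R=28
Round 3 (k=8): L=28 R=114
Round 4 (k=10): L=114 R=103
Round 5 (k=15): L=103 R=98
Round 6 (k=21): L=98 R=118

Answer: 98 118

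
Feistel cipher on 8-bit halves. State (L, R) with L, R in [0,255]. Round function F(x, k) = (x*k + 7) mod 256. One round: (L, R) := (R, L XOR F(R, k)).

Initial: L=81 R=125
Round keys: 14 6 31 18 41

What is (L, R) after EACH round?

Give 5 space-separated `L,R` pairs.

Answer: 125,140 140,50 50,153 153,251 251,163

Derivation:
Round 1 (k=14): L=125 R=140
Round 2 (k=6): L=140 R=50
Round 3 (k=31): L=50 R=153
Round 4 (k=18): L=153 R=251
Round 5 (k=41): L=251 R=163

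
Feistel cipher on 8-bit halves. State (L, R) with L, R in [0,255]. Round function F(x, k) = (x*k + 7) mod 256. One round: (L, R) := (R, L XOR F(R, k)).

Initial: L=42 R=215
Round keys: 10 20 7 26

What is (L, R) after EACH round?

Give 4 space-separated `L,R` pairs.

Answer: 215,71 71,68 68,164 164,235

Derivation:
Round 1 (k=10): L=215 R=71
Round 2 (k=20): L=71 R=68
Round 3 (k=7): L=68 R=164
Round 4 (k=26): L=164 R=235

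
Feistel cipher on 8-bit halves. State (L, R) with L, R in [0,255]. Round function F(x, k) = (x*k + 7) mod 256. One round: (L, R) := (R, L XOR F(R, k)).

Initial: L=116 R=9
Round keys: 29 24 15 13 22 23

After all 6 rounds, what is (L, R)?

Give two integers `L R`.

Answer: 226 111

Derivation:
Round 1 (k=29): L=9 R=120
Round 2 (k=24): L=120 R=78
Round 3 (k=15): L=78 R=225
Round 4 (k=13): L=225 R=58
Round 5 (k=22): L=58 R=226
Round 6 (k=23): L=226 R=111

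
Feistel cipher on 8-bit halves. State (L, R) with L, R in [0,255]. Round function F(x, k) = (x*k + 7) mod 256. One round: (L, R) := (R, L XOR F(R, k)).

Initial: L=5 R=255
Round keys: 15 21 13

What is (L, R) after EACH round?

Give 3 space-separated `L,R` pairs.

Answer: 255,253 253,55 55,47

Derivation:
Round 1 (k=15): L=255 R=253
Round 2 (k=21): L=253 R=55
Round 3 (k=13): L=55 R=47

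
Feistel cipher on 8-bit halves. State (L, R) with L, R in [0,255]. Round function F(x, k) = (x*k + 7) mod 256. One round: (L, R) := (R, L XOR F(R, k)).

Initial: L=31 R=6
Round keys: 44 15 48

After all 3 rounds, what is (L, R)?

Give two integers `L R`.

Answer: 241 39

Derivation:
Round 1 (k=44): L=6 R=16
Round 2 (k=15): L=16 R=241
Round 3 (k=48): L=241 R=39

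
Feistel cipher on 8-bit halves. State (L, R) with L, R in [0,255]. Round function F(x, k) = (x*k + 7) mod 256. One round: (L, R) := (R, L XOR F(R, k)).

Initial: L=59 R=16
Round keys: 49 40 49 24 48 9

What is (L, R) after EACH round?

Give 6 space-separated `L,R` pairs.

Answer: 16,44 44,247 247,98 98,192 192,101 101,84

Derivation:
Round 1 (k=49): L=16 R=44
Round 2 (k=40): L=44 R=247
Round 3 (k=49): L=247 R=98
Round 4 (k=24): L=98 R=192
Round 5 (k=48): L=192 R=101
Round 6 (k=9): L=101 R=84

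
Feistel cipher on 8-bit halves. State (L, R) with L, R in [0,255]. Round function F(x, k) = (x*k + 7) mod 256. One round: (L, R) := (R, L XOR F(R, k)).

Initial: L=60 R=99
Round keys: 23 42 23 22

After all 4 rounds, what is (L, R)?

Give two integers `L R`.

Round 1 (k=23): L=99 R=208
Round 2 (k=42): L=208 R=68
Round 3 (k=23): L=68 R=243
Round 4 (k=22): L=243 R=173

Answer: 243 173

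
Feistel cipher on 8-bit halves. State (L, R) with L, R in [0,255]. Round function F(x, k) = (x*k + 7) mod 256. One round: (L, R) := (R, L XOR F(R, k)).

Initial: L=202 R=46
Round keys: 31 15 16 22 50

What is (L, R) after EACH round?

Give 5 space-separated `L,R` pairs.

Answer: 46,83 83,202 202,244 244,53 53,149

Derivation:
Round 1 (k=31): L=46 R=83
Round 2 (k=15): L=83 R=202
Round 3 (k=16): L=202 R=244
Round 4 (k=22): L=244 R=53
Round 5 (k=50): L=53 R=149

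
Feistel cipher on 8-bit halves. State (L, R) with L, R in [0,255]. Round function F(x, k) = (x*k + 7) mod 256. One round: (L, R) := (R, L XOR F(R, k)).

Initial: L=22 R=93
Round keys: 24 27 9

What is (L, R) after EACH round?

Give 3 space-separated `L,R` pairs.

Answer: 93,169 169,135 135,111

Derivation:
Round 1 (k=24): L=93 R=169
Round 2 (k=27): L=169 R=135
Round 3 (k=9): L=135 R=111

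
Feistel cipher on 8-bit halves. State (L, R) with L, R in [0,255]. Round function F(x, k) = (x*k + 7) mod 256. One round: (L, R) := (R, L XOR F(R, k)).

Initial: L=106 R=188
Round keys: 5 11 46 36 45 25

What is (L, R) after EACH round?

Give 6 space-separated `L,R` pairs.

Answer: 188,217 217,230 230,130 130,169 169,62 62,188

Derivation:
Round 1 (k=5): L=188 R=217
Round 2 (k=11): L=217 R=230
Round 3 (k=46): L=230 R=130
Round 4 (k=36): L=130 R=169
Round 5 (k=45): L=169 R=62
Round 6 (k=25): L=62 R=188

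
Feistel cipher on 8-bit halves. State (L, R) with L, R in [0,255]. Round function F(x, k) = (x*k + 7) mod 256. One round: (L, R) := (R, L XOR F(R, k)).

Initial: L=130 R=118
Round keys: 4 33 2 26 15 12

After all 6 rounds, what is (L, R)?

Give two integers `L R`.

Round 1 (k=4): L=118 R=93
Round 2 (k=33): L=93 R=114
Round 3 (k=2): L=114 R=182
Round 4 (k=26): L=182 R=241
Round 5 (k=15): L=241 R=144
Round 6 (k=12): L=144 R=54

Answer: 144 54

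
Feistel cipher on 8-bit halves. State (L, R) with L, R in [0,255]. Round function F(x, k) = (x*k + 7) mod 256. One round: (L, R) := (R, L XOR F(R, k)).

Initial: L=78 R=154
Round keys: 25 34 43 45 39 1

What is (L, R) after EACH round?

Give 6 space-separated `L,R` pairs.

Answer: 154,95 95,63 63,195 195,113 113,253 253,117

Derivation:
Round 1 (k=25): L=154 R=95
Round 2 (k=34): L=95 R=63
Round 3 (k=43): L=63 R=195
Round 4 (k=45): L=195 R=113
Round 5 (k=39): L=113 R=253
Round 6 (k=1): L=253 R=117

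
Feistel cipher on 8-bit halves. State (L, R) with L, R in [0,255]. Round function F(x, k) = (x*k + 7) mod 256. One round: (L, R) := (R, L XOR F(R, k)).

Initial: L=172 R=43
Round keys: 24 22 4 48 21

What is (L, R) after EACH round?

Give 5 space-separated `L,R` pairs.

Answer: 43,163 163,34 34,44 44,101 101,124

Derivation:
Round 1 (k=24): L=43 R=163
Round 2 (k=22): L=163 R=34
Round 3 (k=4): L=34 R=44
Round 4 (k=48): L=44 R=101
Round 5 (k=21): L=101 R=124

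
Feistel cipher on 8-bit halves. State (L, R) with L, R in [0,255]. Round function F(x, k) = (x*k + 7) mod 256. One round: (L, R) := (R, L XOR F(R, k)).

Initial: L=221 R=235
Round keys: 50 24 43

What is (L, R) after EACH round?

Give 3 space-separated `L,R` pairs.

Round 1 (k=50): L=235 R=48
Round 2 (k=24): L=48 R=108
Round 3 (k=43): L=108 R=27

Answer: 235,48 48,108 108,27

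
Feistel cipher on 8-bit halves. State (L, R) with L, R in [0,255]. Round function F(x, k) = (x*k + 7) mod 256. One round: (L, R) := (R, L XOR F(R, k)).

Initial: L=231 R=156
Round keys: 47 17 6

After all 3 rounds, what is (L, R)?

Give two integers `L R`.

Answer: 143 45

Derivation:
Round 1 (k=47): L=156 R=76
Round 2 (k=17): L=76 R=143
Round 3 (k=6): L=143 R=45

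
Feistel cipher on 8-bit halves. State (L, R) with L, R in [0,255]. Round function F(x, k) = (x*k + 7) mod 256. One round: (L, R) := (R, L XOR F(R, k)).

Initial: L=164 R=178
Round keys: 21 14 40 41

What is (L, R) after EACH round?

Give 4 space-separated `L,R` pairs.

Round 1 (k=21): L=178 R=5
Round 2 (k=14): L=5 R=255
Round 3 (k=40): L=255 R=218
Round 4 (k=41): L=218 R=14

Answer: 178,5 5,255 255,218 218,14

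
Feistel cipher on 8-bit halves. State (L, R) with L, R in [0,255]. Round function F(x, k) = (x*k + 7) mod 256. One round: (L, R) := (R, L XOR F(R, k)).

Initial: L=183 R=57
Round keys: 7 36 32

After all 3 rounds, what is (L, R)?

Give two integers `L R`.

Round 1 (k=7): L=57 R=33
Round 2 (k=36): L=33 R=146
Round 3 (k=32): L=146 R=102

Answer: 146 102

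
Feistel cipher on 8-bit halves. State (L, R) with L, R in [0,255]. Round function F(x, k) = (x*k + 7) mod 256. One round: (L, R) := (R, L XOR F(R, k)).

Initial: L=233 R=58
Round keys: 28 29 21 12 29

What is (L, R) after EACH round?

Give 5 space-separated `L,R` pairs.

Answer: 58,182 182,159 159,164 164,40 40,43

Derivation:
Round 1 (k=28): L=58 R=182
Round 2 (k=29): L=182 R=159
Round 3 (k=21): L=159 R=164
Round 4 (k=12): L=164 R=40
Round 5 (k=29): L=40 R=43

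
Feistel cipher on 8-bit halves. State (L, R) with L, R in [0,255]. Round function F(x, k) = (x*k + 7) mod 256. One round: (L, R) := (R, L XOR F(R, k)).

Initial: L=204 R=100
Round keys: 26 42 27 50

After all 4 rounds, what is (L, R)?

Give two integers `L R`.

Answer: 97 216

Derivation:
Round 1 (k=26): L=100 R=227
Round 2 (k=42): L=227 R=33
Round 3 (k=27): L=33 R=97
Round 4 (k=50): L=97 R=216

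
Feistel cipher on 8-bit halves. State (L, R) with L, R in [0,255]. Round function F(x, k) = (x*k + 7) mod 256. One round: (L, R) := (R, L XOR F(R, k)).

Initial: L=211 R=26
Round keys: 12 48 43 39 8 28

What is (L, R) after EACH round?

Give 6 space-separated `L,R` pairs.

Round 1 (k=12): L=26 R=236
Round 2 (k=48): L=236 R=93
Round 3 (k=43): L=93 R=74
Round 4 (k=39): L=74 R=16
Round 5 (k=8): L=16 R=205
Round 6 (k=28): L=205 R=99

Answer: 26,236 236,93 93,74 74,16 16,205 205,99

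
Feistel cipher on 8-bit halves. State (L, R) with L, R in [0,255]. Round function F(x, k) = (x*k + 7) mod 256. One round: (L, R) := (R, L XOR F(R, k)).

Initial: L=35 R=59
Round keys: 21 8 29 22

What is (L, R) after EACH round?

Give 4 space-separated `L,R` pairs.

Answer: 59,253 253,212 212,246 246,255

Derivation:
Round 1 (k=21): L=59 R=253
Round 2 (k=8): L=253 R=212
Round 3 (k=29): L=212 R=246
Round 4 (k=22): L=246 R=255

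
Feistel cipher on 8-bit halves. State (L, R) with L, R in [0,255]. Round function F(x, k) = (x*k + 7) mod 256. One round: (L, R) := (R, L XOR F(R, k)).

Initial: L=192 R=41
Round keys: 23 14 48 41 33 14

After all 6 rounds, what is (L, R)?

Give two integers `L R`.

Round 1 (k=23): L=41 R=118
Round 2 (k=14): L=118 R=82
Round 3 (k=48): L=82 R=17
Round 4 (k=41): L=17 R=146
Round 5 (k=33): L=146 R=200
Round 6 (k=14): L=200 R=101

Answer: 200 101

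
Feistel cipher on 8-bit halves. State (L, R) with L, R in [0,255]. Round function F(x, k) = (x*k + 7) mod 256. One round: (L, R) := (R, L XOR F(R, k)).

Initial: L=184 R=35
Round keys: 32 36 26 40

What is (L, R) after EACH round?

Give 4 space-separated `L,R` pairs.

Round 1 (k=32): L=35 R=223
Round 2 (k=36): L=223 R=64
Round 3 (k=26): L=64 R=88
Round 4 (k=40): L=88 R=135

Answer: 35,223 223,64 64,88 88,135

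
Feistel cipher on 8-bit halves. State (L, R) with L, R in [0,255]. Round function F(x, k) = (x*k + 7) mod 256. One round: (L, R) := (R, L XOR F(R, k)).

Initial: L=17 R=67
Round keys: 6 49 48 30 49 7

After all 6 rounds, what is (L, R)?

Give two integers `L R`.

Round 1 (k=6): L=67 R=136
Round 2 (k=49): L=136 R=76
Round 3 (k=48): L=76 R=207
Round 4 (k=30): L=207 R=5
Round 5 (k=49): L=5 R=51
Round 6 (k=7): L=51 R=105

Answer: 51 105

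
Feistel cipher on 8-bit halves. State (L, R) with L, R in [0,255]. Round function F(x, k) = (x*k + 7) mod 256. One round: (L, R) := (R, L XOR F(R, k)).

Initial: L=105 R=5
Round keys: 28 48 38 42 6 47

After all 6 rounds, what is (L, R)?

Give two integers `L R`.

Answer: 176 244

Derivation:
Round 1 (k=28): L=5 R=250
Round 2 (k=48): L=250 R=226
Round 3 (k=38): L=226 R=105
Round 4 (k=42): L=105 R=163
Round 5 (k=6): L=163 R=176
Round 6 (k=47): L=176 R=244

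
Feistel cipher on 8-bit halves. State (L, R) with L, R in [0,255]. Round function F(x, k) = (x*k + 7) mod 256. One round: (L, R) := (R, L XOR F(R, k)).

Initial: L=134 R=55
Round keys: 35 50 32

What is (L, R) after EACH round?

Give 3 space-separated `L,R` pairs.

Round 1 (k=35): L=55 R=10
Round 2 (k=50): L=10 R=204
Round 3 (k=32): L=204 R=141

Answer: 55,10 10,204 204,141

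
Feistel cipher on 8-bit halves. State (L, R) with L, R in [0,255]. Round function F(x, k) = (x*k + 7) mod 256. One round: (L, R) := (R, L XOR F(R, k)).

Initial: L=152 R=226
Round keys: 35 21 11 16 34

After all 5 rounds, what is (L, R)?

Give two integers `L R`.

Answer: 197 153

Derivation:
Round 1 (k=35): L=226 R=117
Round 2 (k=21): L=117 R=66
Round 3 (k=11): L=66 R=168
Round 4 (k=16): L=168 R=197
Round 5 (k=34): L=197 R=153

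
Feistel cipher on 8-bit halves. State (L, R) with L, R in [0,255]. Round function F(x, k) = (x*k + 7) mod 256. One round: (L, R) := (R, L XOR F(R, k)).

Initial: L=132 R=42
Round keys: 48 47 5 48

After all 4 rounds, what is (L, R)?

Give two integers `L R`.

Round 1 (k=48): L=42 R=99
Round 2 (k=47): L=99 R=30
Round 3 (k=5): L=30 R=254
Round 4 (k=48): L=254 R=185

Answer: 254 185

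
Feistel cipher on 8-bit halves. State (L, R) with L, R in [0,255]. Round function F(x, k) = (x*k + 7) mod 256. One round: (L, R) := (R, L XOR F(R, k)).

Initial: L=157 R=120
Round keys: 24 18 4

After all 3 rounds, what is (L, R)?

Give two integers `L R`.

Answer: 35 73

Derivation:
Round 1 (k=24): L=120 R=218
Round 2 (k=18): L=218 R=35
Round 3 (k=4): L=35 R=73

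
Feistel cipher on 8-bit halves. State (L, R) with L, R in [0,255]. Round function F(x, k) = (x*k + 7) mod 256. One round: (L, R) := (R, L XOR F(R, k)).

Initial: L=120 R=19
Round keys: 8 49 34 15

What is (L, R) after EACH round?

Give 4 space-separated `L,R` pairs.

Answer: 19,231 231,45 45,230 230,172

Derivation:
Round 1 (k=8): L=19 R=231
Round 2 (k=49): L=231 R=45
Round 3 (k=34): L=45 R=230
Round 4 (k=15): L=230 R=172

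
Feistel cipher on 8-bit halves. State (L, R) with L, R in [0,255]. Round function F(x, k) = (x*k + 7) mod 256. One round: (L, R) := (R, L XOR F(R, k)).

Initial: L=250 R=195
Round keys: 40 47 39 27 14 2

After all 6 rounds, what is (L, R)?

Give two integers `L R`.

Answer: 206 18

Derivation:
Round 1 (k=40): L=195 R=133
Round 2 (k=47): L=133 R=177
Round 3 (k=39): L=177 R=123
Round 4 (k=27): L=123 R=177
Round 5 (k=14): L=177 R=206
Round 6 (k=2): L=206 R=18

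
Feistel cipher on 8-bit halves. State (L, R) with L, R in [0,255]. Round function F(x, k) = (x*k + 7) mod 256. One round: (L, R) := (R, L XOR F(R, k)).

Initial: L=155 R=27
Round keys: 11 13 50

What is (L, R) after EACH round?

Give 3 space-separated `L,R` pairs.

Round 1 (k=11): L=27 R=171
Round 2 (k=13): L=171 R=173
Round 3 (k=50): L=173 R=122

Answer: 27,171 171,173 173,122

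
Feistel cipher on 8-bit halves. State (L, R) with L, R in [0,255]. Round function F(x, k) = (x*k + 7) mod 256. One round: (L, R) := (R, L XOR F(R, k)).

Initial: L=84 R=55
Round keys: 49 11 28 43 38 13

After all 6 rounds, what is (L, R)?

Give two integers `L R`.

Round 1 (k=49): L=55 R=218
Round 2 (k=11): L=218 R=82
Round 3 (k=28): L=82 R=37
Round 4 (k=43): L=37 R=108
Round 5 (k=38): L=108 R=42
Round 6 (k=13): L=42 R=69

Answer: 42 69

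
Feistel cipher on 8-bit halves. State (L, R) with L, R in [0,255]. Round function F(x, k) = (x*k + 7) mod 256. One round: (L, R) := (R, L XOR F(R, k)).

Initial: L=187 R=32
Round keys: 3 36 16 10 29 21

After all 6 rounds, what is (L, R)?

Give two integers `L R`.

Round 1 (k=3): L=32 R=220
Round 2 (k=36): L=220 R=215
Round 3 (k=16): L=215 R=171
Round 4 (k=10): L=171 R=98
Round 5 (k=29): L=98 R=138
Round 6 (k=21): L=138 R=59

Answer: 138 59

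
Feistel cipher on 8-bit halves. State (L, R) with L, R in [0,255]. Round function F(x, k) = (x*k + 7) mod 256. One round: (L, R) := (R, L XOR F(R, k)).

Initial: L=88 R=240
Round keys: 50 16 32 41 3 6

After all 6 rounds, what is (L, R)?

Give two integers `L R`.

Answer: 23 137

Derivation:
Round 1 (k=50): L=240 R=191
Round 2 (k=16): L=191 R=7
Round 3 (k=32): L=7 R=88
Round 4 (k=41): L=88 R=24
Round 5 (k=3): L=24 R=23
Round 6 (k=6): L=23 R=137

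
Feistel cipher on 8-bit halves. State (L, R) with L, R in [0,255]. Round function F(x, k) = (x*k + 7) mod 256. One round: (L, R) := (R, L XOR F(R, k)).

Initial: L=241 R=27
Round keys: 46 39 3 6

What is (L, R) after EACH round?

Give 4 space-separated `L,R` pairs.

Answer: 27,16 16,108 108,91 91,69

Derivation:
Round 1 (k=46): L=27 R=16
Round 2 (k=39): L=16 R=108
Round 3 (k=3): L=108 R=91
Round 4 (k=6): L=91 R=69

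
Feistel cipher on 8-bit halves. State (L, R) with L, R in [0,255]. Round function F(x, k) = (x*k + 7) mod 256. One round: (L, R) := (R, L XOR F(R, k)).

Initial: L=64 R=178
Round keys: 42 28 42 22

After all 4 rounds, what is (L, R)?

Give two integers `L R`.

Answer: 122 74

Derivation:
Round 1 (k=42): L=178 R=123
Round 2 (k=28): L=123 R=201
Round 3 (k=42): L=201 R=122
Round 4 (k=22): L=122 R=74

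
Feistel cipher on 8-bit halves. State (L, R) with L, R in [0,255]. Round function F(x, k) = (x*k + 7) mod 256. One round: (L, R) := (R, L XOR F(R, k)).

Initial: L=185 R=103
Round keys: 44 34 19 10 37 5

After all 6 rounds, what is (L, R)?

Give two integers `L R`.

Round 1 (k=44): L=103 R=2
Round 2 (k=34): L=2 R=44
Round 3 (k=19): L=44 R=73
Round 4 (k=10): L=73 R=205
Round 5 (k=37): L=205 R=225
Round 6 (k=5): L=225 R=161

Answer: 225 161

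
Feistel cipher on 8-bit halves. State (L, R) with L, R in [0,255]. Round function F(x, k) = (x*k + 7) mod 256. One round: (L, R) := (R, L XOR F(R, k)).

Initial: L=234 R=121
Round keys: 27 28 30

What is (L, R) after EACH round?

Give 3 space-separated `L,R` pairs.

Round 1 (k=27): L=121 R=32
Round 2 (k=28): L=32 R=254
Round 3 (k=30): L=254 R=235

Answer: 121,32 32,254 254,235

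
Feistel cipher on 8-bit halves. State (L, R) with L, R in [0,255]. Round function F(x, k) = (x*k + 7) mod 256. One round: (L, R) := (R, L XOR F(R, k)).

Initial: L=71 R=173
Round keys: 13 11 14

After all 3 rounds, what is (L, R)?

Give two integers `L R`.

Round 1 (k=13): L=173 R=151
Round 2 (k=11): L=151 R=41
Round 3 (k=14): L=41 R=210

Answer: 41 210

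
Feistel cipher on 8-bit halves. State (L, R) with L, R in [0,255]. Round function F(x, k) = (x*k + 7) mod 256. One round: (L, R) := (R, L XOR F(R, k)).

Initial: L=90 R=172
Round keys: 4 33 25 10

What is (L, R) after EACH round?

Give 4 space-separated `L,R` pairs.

Round 1 (k=4): L=172 R=237
Round 2 (k=33): L=237 R=56
Round 3 (k=25): L=56 R=146
Round 4 (k=10): L=146 R=131

Answer: 172,237 237,56 56,146 146,131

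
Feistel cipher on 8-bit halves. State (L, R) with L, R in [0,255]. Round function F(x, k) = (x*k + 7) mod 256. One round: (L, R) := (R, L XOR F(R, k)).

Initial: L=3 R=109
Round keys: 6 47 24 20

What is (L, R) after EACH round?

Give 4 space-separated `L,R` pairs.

Round 1 (k=6): L=109 R=150
Round 2 (k=47): L=150 R=252
Round 3 (k=24): L=252 R=49
Round 4 (k=20): L=49 R=39

Answer: 109,150 150,252 252,49 49,39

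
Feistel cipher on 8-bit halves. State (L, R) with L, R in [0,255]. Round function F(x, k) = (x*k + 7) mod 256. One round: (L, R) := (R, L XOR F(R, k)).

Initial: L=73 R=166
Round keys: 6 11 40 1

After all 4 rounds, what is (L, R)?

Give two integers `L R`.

Round 1 (k=6): L=166 R=162
Round 2 (k=11): L=162 R=91
Round 3 (k=40): L=91 R=157
Round 4 (k=1): L=157 R=255

Answer: 157 255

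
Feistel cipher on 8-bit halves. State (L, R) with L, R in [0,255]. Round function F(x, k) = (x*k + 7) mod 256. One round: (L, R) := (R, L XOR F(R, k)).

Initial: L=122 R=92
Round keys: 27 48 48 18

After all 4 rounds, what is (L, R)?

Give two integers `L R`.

Round 1 (k=27): L=92 R=193
Round 2 (k=48): L=193 R=107
Round 3 (k=48): L=107 R=214
Round 4 (k=18): L=214 R=120

Answer: 214 120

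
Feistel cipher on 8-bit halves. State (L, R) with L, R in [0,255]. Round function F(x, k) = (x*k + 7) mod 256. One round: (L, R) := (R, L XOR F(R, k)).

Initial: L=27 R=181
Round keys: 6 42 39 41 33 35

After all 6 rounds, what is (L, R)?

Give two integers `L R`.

Answer: 96 47

Derivation:
Round 1 (k=6): L=181 R=94
Round 2 (k=42): L=94 R=198
Round 3 (k=39): L=198 R=111
Round 4 (k=41): L=111 R=8
Round 5 (k=33): L=8 R=96
Round 6 (k=35): L=96 R=47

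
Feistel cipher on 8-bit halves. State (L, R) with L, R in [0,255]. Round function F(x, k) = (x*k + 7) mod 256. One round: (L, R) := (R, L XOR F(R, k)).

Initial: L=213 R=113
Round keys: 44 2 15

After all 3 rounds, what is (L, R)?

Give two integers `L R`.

Round 1 (k=44): L=113 R=166
Round 2 (k=2): L=166 R=34
Round 3 (k=15): L=34 R=163

Answer: 34 163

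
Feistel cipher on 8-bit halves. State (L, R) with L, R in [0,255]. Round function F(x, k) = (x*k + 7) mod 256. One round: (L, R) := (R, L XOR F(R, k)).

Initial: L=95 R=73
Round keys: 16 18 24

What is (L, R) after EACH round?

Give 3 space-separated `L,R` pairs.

Answer: 73,200 200,94 94,31

Derivation:
Round 1 (k=16): L=73 R=200
Round 2 (k=18): L=200 R=94
Round 3 (k=24): L=94 R=31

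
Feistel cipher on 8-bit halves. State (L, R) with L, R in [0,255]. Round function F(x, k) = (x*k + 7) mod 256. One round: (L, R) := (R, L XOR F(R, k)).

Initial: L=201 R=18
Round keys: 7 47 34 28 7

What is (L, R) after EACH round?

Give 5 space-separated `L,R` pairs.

Answer: 18,76 76,233 233,181 181,58 58,40

Derivation:
Round 1 (k=7): L=18 R=76
Round 2 (k=47): L=76 R=233
Round 3 (k=34): L=233 R=181
Round 4 (k=28): L=181 R=58
Round 5 (k=7): L=58 R=40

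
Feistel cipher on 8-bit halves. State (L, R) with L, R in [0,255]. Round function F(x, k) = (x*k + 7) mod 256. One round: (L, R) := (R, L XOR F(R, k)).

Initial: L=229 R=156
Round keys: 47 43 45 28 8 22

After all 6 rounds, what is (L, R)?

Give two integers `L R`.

Answer: 153 31

Derivation:
Round 1 (k=47): L=156 R=78
Round 2 (k=43): L=78 R=189
Round 3 (k=45): L=189 R=14
Round 4 (k=28): L=14 R=50
Round 5 (k=8): L=50 R=153
Round 6 (k=22): L=153 R=31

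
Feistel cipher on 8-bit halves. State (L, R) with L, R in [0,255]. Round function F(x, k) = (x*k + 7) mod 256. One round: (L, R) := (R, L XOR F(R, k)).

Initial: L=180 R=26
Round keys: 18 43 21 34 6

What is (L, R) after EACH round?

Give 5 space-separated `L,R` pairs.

Round 1 (k=18): L=26 R=111
Round 2 (k=43): L=111 R=182
Round 3 (k=21): L=182 R=154
Round 4 (k=34): L=154 R=205
Round 5 (k=6): L=205 R=79

Answer: 26,111 111,182 182,154 154,205 205,79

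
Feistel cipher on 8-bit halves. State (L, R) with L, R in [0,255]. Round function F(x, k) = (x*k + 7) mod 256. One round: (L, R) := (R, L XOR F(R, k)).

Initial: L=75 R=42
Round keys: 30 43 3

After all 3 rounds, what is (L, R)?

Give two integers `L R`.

Round 1 (k=30): L=42 R=184
Round 2 (k=43): L=184 R=197
Round 3 (k=3): L=197 R=238

Answer: 197 238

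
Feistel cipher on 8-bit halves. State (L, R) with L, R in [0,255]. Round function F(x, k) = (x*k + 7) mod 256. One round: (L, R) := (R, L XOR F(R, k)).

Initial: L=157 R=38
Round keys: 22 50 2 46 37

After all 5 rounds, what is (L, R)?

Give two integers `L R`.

Round 1 (k=22): L=38 R=214
Round 2 (k=50): L=214 R=245
Round 3 (k=2): L=245 R=39
Round 4 (k=46): L=39 R=252
Round 5 (k=37): L=252 R=84

Answer: 252 84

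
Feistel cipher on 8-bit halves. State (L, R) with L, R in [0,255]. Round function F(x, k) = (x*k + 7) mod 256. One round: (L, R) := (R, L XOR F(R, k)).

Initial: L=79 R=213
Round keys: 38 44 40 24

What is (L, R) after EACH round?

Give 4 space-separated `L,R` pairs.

Answer: 213,234 234,234 234,125 125,85

Derivation:
Round 1 (k=38): L=213 R=234
Round 2 (k=44): L=234 R=234
Round 3 (k=40): L=234 R=125
Round 4 (k=24): L=125 R=85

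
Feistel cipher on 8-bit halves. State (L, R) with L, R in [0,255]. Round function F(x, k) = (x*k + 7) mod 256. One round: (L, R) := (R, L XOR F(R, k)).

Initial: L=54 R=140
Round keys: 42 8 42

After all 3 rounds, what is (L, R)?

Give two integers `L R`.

Answer: 195 204

Derivation:
Round 1 (k=42): L=140 R=201
Round 2 (k=8): L=201 R=195
Round 3 (k=42): L=195 R=204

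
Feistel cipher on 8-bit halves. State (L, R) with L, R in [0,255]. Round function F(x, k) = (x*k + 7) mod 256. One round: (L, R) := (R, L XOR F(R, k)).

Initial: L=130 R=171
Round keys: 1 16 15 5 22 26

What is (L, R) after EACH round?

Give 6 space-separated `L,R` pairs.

Round 1 (k=1): L=171 R=48
Round 2 (k=16): L=48 R=172
Round 3 (k=15): L=172 R=43
Round 4 (k=5): L=43 R=114
Round 5 (k=22): L=114 R=248
Round 6 (k=26): L=248 R=69

Answer: 171,48 48,172 172,43 43,114 114,248 248,69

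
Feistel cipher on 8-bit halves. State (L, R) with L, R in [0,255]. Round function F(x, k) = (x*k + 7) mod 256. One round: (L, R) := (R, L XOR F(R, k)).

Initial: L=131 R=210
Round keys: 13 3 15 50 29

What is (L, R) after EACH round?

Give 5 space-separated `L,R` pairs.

Answer: 210,50 50,79 79,154 154,84 84,17

Derivation:
Round 1 (k=13): L=210 R=50
Round 2 (k=3): L=50 R=79
Round 3 (k=15): L=79 R=154
Round 4 (k=50): L=154 R=84
Round 5 (k=29): L=84 R=17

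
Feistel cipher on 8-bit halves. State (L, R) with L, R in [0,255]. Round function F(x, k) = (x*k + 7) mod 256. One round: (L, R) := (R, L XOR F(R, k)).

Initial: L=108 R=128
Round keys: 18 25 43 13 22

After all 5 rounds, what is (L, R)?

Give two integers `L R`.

Answer: 103 143

Derivation:
Round 1 (k=18): L=128 R=107
Round 2 (k=25): L=107 R=250
Round 3 (k=43): L=250 R=110
Round 4 (k=13): L=110 R=103
Round 5 (k=22): L=103 R=143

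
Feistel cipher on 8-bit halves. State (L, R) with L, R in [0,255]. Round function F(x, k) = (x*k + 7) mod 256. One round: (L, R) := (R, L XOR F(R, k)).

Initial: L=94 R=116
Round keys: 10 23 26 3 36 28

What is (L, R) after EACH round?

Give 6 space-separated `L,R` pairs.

Round 1 (k=10): L=116 R=209
Round 2 (k=23): L=209 R=186
Round 3 (k=26): L=186 R=58
Round 4 (k=3): L=58 R=15
Round 5 (k=36): L=15 R=25
Round 6 (k=28): L=25 R=204

Answer: 116,209 209,186 186,58 58,15 15,25 25,204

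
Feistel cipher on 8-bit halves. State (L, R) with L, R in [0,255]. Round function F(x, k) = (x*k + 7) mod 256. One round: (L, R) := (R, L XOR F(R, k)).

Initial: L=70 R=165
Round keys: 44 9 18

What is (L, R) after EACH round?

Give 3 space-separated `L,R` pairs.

Round 1 (k=44): L=165 R=37
Round 2 (k=9): L=37 R=241
Round 3 (k=18): L=241 R=220

Answer: 165,37 37,241 241,220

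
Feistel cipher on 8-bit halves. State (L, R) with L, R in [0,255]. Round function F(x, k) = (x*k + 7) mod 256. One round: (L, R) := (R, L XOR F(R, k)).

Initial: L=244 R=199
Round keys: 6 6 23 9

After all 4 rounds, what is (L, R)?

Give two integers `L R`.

Round 1 (k=6): L=199 R=69
Round 2 (k=6): L=69 R=98
Round 3 (k=23): L=98 R=144
Round 4 (k=9): L=144 R=117

Answer: 144 117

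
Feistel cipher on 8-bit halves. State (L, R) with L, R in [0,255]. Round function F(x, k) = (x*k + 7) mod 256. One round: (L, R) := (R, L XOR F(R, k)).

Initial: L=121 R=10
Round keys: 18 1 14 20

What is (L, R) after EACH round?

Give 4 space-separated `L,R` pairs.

Answer: 10,194 194,195 195,115 115,192

Derivation:
Round 1 (k=18): L=10 R=194
Round 2 (k=1): L=194 R=195
Round 3 (k=14): L=195 R=115
Round 4 (k=20): L=115 R=192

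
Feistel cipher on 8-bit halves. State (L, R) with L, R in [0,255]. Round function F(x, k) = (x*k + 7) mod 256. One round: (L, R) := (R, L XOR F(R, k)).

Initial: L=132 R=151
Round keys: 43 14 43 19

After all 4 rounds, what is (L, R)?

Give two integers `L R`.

Answer: 23 108

Derivation:
Round 1 (k=43): L=151 R=224
Round 2 (k=14): L=224 R=208
Round 3 (k=43): L=208 R=23
Round 4 (k=19): L=23 R=108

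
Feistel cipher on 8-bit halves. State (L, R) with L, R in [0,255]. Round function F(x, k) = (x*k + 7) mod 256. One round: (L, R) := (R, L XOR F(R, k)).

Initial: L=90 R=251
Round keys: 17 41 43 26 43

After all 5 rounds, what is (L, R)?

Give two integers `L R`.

Round 1 (k=17): L=251 R=232
Round 2 (k=41): L=232 R=212
Round 3 (k=43): L=212 R=75
Round 4 (k=26): L=75 R=113
Round 5 (k=43): L=113 R=73

Answer: 113 73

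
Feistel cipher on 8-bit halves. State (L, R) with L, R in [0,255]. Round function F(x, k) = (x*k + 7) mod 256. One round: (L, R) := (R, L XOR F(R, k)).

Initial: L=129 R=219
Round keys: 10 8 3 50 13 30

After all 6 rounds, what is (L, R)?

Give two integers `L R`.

Answer: 83 8

Derivation:
Round 1 (k=10): L=219 R=20
Round 2 (k=8): L=20 R=124
Round 3 (k=3): L=124 R=111
Round 4 (k=50): L=111 R=201
Round 5 (k=13): L=201 R=83
Round 6 (k=30): L=83 R=8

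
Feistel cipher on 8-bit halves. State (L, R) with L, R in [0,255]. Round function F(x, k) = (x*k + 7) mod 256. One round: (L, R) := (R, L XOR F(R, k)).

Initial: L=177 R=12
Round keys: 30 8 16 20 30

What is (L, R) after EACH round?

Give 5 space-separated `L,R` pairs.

Round 1 (k=30): L=12 R=222
Round 2 (k=8): L=222 R=251
Round 3 (k=16): L=251 R=105
Round 4 (k=20): L=105 R=192
Round 5 (k=30): L=192 R=238

Answer: 12,222 222,251 251,105 105,192 192,238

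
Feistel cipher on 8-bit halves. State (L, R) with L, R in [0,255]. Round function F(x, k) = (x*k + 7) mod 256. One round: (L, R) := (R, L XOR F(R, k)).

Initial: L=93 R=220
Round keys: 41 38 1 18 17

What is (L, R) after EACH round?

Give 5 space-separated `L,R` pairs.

Answer: 220,30 30,167 167,176 176,192 192,119

Derivation:
Round 1 (k=41): L=220 R=30
Round 2 (k=38): L=30 R=167
Round 3 (k=1): L=167 R=176
Round 4 (k=18): L=176 R=192
Round 5 (k=17): L=192 R=119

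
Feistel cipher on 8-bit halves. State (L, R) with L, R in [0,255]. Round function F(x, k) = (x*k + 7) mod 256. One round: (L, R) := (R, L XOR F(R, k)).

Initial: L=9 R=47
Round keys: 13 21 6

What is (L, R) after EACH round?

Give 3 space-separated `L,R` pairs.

Round 1 (k=13): L=47 R=99
Round 2 (k=21): L=99 R=9
Round 3 (k=6): L=9 R=94

Answer: 47,99 99,9 9,94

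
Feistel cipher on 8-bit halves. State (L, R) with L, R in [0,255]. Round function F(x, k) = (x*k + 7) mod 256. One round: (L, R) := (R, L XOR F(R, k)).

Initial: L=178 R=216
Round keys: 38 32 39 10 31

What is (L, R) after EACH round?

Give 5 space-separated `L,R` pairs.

Round 1 (k=38): L=216 R=165
Round 2 (k=32): L=165 R=127
Round 3 (k=39): L=127 R=197
Round 4 (k=10): L=197 R=198
Round 5 (k=31): L=198 R=196

Answer: 216,165 165,127 127,197 197,198 198,196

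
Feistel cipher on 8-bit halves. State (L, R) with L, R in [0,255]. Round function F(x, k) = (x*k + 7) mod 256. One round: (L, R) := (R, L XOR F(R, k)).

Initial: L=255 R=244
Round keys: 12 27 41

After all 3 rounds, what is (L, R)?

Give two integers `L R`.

Answer: 171 226

Derivation:
Round 1 (k=12): L=244 R=136
Round 2 (k=27): L=136 R=171
Round 3 (k=41): L=171 R=226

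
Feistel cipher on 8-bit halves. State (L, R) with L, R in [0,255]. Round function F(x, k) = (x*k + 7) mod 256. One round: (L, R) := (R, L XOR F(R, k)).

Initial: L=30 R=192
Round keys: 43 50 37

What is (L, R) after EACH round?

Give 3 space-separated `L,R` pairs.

Round 1 (k=43): L=192 R=89
Round 2 (k=50): L=89 R=169
Round 3 (k=37): L=169 R=45

Answer: 192,89 89,169 169,45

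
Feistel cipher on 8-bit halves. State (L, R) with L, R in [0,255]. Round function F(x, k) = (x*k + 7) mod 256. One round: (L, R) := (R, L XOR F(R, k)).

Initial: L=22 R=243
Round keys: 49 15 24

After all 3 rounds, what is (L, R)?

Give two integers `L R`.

Answer: 216 219

Derivation:
Round 1 (k=49): L=243 R=156
Round 2 (k=15): L=156 R=216
Round 3 (k=24): L=216 R=219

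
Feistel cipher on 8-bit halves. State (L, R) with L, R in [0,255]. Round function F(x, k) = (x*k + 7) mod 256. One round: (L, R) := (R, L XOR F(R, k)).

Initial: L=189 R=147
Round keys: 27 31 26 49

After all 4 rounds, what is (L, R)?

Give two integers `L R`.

Answer: 212 122

Derivation:
Round 1 (k=27): L=147 R=53
Round 2 (k=31): L=53 R=225
Round 3 (k=26): L=225 R=212
Round 4 (k=49): L=212 R=122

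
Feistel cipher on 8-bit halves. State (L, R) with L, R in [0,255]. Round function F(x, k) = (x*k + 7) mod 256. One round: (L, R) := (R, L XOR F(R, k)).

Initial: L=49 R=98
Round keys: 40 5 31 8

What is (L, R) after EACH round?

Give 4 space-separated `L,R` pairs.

Answer: 98,102 102,103 103,230 230,80

Derivation:
Round 1 (k=40): L=98 R=102
Round 2 (k=5): L=102 R=103
Round 3 (k=31): L=103 R=230
Round 4 (k=8): L=230 R=80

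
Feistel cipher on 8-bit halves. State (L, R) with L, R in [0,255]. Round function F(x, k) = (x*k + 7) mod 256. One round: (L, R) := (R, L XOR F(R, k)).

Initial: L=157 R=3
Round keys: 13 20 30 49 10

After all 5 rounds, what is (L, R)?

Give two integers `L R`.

Answer: 123 97

Derivation:
Round 1 (k=13): L=3 R=179
Round 2 (k=20): L=179 R=0
Round 3 (k=30): L=0 R=180
Round 4 (k=49): L=180 R=123
Round 5 (k=10): L=123 R=97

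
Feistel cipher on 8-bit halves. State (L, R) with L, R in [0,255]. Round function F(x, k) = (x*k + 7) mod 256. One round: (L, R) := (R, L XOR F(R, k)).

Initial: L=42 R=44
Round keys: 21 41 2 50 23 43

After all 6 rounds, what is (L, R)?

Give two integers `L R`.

Answer: 46 102

Derivation:
Round 1 (k=21): L=44 R=137
Round 2 (k=41): L=137 R=212
Round 3 (k=2): L=212 R=38
Round 4 (k=50): L=38 R=167
Round 5 (k=23): L=167 R=46
Round 6 (k=43): L=46 R=102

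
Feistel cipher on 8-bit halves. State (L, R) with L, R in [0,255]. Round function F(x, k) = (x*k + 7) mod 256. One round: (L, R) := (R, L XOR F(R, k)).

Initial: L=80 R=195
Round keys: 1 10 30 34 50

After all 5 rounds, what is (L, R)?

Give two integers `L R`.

Round 1 (k=1): L=195 R=154
Round 2 (k=10): L=154 R=200
Round 3 (k=30): L=200 R=237
Round 4 (k=34): L=237 R=73
Round 5 (k=50): L=73 R=164

Answer: 73 164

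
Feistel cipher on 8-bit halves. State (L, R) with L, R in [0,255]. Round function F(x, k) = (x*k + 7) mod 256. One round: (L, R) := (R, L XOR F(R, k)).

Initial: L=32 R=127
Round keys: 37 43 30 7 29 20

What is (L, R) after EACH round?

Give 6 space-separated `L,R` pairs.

Answer: 127,66 66,98 98,193 193,44 44,194 194,3

Derivation:
Round 1 (k=37): L=127 R=66
Round 2 (k=43): L=66 R=98
Round 3 (k=30): L=98 R=193
Round 4 (k=7): L=193 R=44
Round 5 (k=29): L=44 R=194
Round 6 (k=20): L=194 R=3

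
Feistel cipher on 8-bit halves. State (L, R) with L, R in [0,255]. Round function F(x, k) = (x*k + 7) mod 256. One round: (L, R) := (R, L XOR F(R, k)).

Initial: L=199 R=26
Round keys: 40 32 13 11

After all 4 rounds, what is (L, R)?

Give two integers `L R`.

Answer: 80 106

Derivation:
Round 1 (k=40): L=26 R=208
Round 2 (k=32): L=208 R=29
Round 3 (k=13): L=29 R=80
Round 4 (k=11): L=80 R=106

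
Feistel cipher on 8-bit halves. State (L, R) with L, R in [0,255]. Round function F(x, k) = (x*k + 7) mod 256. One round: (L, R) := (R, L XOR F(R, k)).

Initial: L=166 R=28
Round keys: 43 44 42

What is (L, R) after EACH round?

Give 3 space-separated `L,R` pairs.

Round 1 (k=43): L=28 R=29
Round 2 (k=44): L=29 R=31
Round 3 (k=42): L=31 R=0

Answer: 28,29 29,31 31,0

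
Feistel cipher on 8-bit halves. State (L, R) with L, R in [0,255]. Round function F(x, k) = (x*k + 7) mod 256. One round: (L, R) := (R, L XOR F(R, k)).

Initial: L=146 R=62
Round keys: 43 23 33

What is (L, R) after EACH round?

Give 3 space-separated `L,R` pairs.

Answer: 62,227 227,82 82,122

Derivation:
Round 1 (k=43): L=62 R=227
Round 2 (k=23): L=227 R=82
Round 3 (k=33): L=82 R=122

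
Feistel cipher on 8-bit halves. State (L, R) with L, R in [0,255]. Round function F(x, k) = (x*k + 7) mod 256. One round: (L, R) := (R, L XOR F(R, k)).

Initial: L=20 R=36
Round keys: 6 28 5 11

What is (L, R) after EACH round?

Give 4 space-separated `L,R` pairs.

Round 1 (k=6): L=36 R=203
Round 2 (k=28): L=203 R=31
Round 3 (k=5): L=31 R=105
Round 4 (k=11): L=105 R=149

Answer: 36,203 203,31 31,105 105,149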